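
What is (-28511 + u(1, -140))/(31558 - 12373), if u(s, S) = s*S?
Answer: -28651/19185 ≈ -1.4934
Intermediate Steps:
u(s, S) = S*s
(-28511 + u(1, -140))/(31558 - 12373) = (-28511 - 140*1)/(31558 - 12373) = (-28511 - 140)/19185 = -28651*1/19185 = -28651/19185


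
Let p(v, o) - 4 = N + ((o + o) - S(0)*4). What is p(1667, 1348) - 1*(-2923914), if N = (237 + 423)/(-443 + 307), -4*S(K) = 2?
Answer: 99504779/34 ≈ 2.9266e+6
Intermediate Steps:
S(K) = -½ (S(K) = -¼*2 = -½)
N = -165/34 (N = 660/(-136) = 660*(-1/136) = -165/34 ≈ -4.8529)
p(v, o) = 39/34 + 2*o (p(v, o) = 4 + (-165/34 + ((o + o) - (-1)*4/2)) = 4 + (-165/34 + (2*o - 1*(-2))) = 4 + (-165/34 + (2*o + 2)) = 4 + (-165/34 + (2 + 2*o)) = 4 + (-97/34 + 2*o) = 39/34 + 2*o)
p(1667, 1348) - 1*(-2923914) = (39/34 + 2*1348) - 1*(-2923914) = (39/34 + 2696) + 2923914 = 91703/34 + 2923914 = 99504779/34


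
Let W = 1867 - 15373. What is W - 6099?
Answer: -19605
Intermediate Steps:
W = -13506
W - 6099 = -13506 - 6099 = -19605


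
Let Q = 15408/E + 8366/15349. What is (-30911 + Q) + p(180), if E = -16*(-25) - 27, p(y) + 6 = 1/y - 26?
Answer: -31844610395003/1030531860 ≈ -30901.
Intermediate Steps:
p(y) = -32 + 1/y (p(y) = -6 + (1/y - 26) = -6 + (-26 + 1/y) = -32 + 1/y)
E = 373 (E = 400 - 27 = 373)
Q = 239617910/5725177 (Q = 15408/373 + 8366/15349 = 239617910/5725177 ≈ 41.853)
(-30911 + Q) + p(180) = (-30911 + 239617910/5725177) + (-32 + 1/180) = -176731328337/5725177 + (-32 + 1/180) = -176731328337/5725177 - 5759/180 = -31844610395003/1030531860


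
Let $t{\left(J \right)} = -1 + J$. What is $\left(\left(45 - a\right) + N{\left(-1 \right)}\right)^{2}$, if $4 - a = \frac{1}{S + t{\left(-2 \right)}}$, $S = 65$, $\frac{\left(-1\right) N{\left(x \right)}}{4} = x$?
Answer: $\frac{7789681}{3844} \approx 2026.5$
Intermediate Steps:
$N{\left(x \right)} = - 4 x$
$a = \frac{247}{62}$ ($a = 4 - \frac{1}{65 - 3} = 4 - \frac{1}{62} = \frac{247}{62} \approx 3.9839$)
$\left(\left(45 - a\right) + N{\left(-1 \right)}\right)^{2} = \left(\left(45 - \frac{247}{62}\right) - -4\right)^{2} = \left(\left(45 - \frac{247}{62}\right) + 4\right)^{2} = \left(\frac{2543}{62} + 4\right)^{2} = \left(\frac{2791}{62}\right)^{2} = \frac{7789681}{3844}$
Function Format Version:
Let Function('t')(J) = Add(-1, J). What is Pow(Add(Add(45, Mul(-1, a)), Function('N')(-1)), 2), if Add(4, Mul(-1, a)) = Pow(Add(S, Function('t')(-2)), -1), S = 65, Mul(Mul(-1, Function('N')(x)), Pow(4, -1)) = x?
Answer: Rational(7789681, 3844) ≈ 2026.5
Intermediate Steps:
Function('N')(x) = Mul(-4, x)
a = Rational(247, 62) (a = Add(4, Mul(-1, Pow(Add(65, Add(-1, -2)), -1))) = Add(4, Mul(-1, Pow(Add(65, -3), -1))) = Add(4, Mul(-1, Pow(62, -1))) = Add(4, Mul(-1, Rational(1, 62))) = Add(4, Rational(-1, 62)) = Rational(247, 62) ≈ 3.9839)
Pow(Add(Add(45, Mul(-1, a)), Function('N')(-1)), 2) = Pow(Add(Add(45, Mul(-1, Rational(247, 62))), Mul(-4, -1)), 2) = Pow(Add(Add(45, Rational(-247, 62)), 4), 2) = Pow(Add(Rational(2543, 62), 4), 2) = Pow(Rational(2791, 62), 2) = Rational(7789681, 3844)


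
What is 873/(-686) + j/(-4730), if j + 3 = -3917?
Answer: -144017/324478 ≈ -0.44384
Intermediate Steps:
j = -3920 (j = -3 - 3917 = -3920)
873/(-686) + j/(-4730) = 873/(-686) - 3920/(-4730) = 873*(-1/686) - 3920*(-1/4730) = -873/686 + 392/473 = -144017/324478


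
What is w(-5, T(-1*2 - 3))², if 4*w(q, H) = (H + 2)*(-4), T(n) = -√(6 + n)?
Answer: 1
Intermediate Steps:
w(q, H) = -2 - H (w(q, H) = ((H + 2)*(-4))/4 = ((2 + H)*(-4))/4 = (-8 - 4*H)/4 = -2 - H)
w(-5, T(-1*2 - 3))² = (-2 - (-1)*√(6 + (-1*2 - 3)))² = (-2 - (-1)*√(6 + (-2 - 3)))² = (-2 - (-1)*√(6 - 5))² = (-2 - (-1)*√1)² = (-2 - (-1))² = (-2 - 1*(-1))² = (-2 + 1)² = (-1)² = 1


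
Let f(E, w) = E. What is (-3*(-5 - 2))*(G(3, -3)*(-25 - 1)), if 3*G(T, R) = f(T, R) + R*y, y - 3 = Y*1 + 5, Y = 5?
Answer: 6552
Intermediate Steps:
y = 13 (y = 3 + (5*1 + 5) = 3 + (5 + 5) = 3 + 10 = 13)
G(T, R) = T/3 + 13*R/3 (G(T, R) = (T + R*13)/3 = (T + 13*R)/3 = T/3 + 13*R/3)
(-3*(-5 - 2))*(G(3, -3)*(-25 - 1)) = (-3*(-5 - 2))*(((⅓)*3 + (13/3)*(-3))*(-25 - 1)) = (-3*(-7))*((1 - 13)*(-26)) = 21*(-12*(-26)) = 21*312 = 6552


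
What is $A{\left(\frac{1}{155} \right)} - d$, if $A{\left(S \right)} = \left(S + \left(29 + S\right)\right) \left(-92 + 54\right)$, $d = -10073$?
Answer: $\frac{1390429}{155} \approx 8970.5$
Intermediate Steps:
$A{\left(S \right)} = -1102 - 76 S$ ($A{\left(S \right)} = \left(29 + 2 S\right) \left(-38\right) = -1102 - 76 S$)
$A{\left(\frac{1}{155} \right)} - d = \left(-1102 - \frac{76}{155}\right) - -10073 = \left(-1102 - \frac{76}{155}\right) + 10073 = - \frac{170886}{155} + 10073 = \frac{1390429}{155}$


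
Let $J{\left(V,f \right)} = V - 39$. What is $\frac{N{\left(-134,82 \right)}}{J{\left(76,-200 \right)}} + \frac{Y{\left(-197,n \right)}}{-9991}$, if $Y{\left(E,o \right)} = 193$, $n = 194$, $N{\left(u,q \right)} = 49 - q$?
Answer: $- \frac{336844}{369667} \approx -0.91121$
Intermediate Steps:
$J{\left(V,f \right)} = -39 + V$ ($J{\left(V,f \right)} = V - 39 = -39 + V$)
$\frac{N{\left(-134,82 \right)}}{J{\left(76,-200 \right)}} + \frac{Y{\left(-197,n \right)}}{-9991} = \frac{49 - 82}{-39 + 76} + \frac{193}{-9991} = \frac{49 - 82}{37} + 193 \left(- \frac{1}{9991}\right) = \left(-33\right) \frac{1}{37} - \frac{193}{9991} = - \frac{33}{37} - \frac{193}{9991} = - \frac{336844}{369667}$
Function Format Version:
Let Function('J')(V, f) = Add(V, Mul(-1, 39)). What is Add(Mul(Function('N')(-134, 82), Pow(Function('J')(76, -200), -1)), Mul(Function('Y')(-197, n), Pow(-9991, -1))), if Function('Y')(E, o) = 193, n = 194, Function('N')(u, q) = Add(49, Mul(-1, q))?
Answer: Rational(-336844, 369667) ≈ -0.91121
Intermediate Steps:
Function('J')(V, f) = Add(-39, V) (Function('J')(V, f) = Add(V, -39) = Add(-39, V))
Add(Mul(Function('N')(-134, 82), Pow(Function('J')(76, -200), -1)), Mul(Function('Y')(-197, n), Pow(-9991, -1))) = Add(Mul(Add(49, Mul(-1, 82)), Pow(Add(-39, 76), -1)), Mul(193, Pow(-9991, -1))) = Add(Mul(Add(49, -82), Pow(37, -1)), Mul(193, Rational(-1, 9991))) = Add(Mul(-33, Rational(1, 37)), Rational(-193, 9991)) = Add(Rational(-33, 37), Rational(-193, 9991)) = Rational(-336844, 369667)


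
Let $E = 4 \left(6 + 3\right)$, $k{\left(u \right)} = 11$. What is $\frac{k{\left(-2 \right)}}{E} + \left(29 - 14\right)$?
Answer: $\frac{551}{36} \approx 15.306$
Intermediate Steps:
$E = 36$ ($E = 4 \cdot 9 = 36$)
$\frac{k{\left(-2 \right)}}{E} + \left(29 - 14\right) = \frac{1}{36} \cdot 11 + \left(29 - 14\right) = \frac{11}{36} + 15 = \frac{551}{36}$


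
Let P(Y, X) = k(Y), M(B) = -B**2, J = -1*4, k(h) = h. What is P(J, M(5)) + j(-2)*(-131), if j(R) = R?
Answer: 258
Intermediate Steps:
J = -4
P(Y, X) = Y
P(J, M(5)) + j(-2)*(-131) = -4 - 2*(-131) = -4 + 262 = 258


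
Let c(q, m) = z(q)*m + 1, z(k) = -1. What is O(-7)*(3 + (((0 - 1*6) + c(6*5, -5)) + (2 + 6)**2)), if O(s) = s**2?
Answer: 3283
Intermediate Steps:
c(q, m) = 1 - m (c(q, m) = -m + 1 = 1 - m)
O(-7)*(3 + (((0 - 1*6) + c(6*5, -5)) + (2 + 6)**2)) = (-7)**2*(3 + (((0 - 1*6) + (1 - 1*(-5))) + (2 + 6)**2)) = 49*(3 + (((0 - 6) + (1 + 5)) + 8**2)) = 49*(3 + ((-6 + 6) + 64)) = 49*(3 + (0 + 64)) = 49*(3 + 64) = 49*67 = 3283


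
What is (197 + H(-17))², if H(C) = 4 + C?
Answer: 33856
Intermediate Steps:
(197 + H(-17))² = (197 + (4 - 17))² = (197 - 13)² = 184² = 33856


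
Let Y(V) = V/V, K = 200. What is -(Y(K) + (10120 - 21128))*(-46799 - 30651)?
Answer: -852492150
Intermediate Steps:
Y(V) = 1
-(Y(K) + (10120 - 21128))*(-46799 - 30651) = -(1 + (10120 - 21128))*(-46799 - 30651) = -(1 - 11008)*(-77450) = -(-11007)*(-77450) = -1*852492150 = -852492150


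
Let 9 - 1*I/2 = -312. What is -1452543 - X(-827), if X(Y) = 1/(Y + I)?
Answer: -268720454/185 ≈ -1.4525e+6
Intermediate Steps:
I = 642 (I = 18 - 2*(-312) = 18 + 624 = 642)
X(Y) = 1/(642 + Y) (X(Y) = 1/(Y + 642) = 1/(642 + Y))
-1452543 - X(-827) = -1452543 - 1/(642 - 827) = -1452543 - 1/(-185) = -1452543 - 1*(-1/185) = -1452543 + 1/185 = -268720454/185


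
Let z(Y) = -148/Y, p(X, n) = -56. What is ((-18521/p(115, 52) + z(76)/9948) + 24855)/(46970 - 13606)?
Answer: 66645677935/88286749152 ≈ 0.75488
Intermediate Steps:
((-18521/p(115, 52) + z(76)/9948) + 24855)/(46970 - 13606) = ((-18521/(-56) - 148/76/9948) + 24855)/(46970 - 13606) = ((-18521*(-1/56) - 148*1/76*(1/9948)) + 24855)/33364 = ((18521/56 - 37/19*1/9948) + 24855)*(1/33364) = ((18521/56 - 37/189012) + 24855)*(1/33364) = (875172295/2646168 + 24855)*(1/33364) = (66645677935/2646168)*(1/33364) = 66645677935/88286749152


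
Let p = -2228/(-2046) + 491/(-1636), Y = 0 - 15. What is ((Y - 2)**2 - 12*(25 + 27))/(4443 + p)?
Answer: -112133076/1487449883 ≈ -0.075386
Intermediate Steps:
Y = -15
p = 1320211/1673628 (p = -2228*(-1/2046) + 491*(-1/1636) = 1114/1023 - 491/1636 = 1320211/1673628 ≈ 0.78883)
((Y - 2)**2 - 12*(25 + 27))/(4443 + p) = ((-15 - 2)**2 - 12*(25 + 27))/(4443 + 1320211/1673628) = ((-17)**2 - 12*52)/(7437249415/1673628) = (289 - 624)*(1673628/7437249415) = -335*1673628/7437249415 = -112133076/1487449883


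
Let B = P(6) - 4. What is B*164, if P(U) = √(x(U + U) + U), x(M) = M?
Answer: -656 + 492*√2 ≈ 39.793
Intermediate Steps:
P(U) = √3*√U (P(U) = √((U + U) + U) = √(2*U + U) = √(3*U) = √3*√U)
B = -4 + 3*√2 (B = √3*√6 - 4 = 3*√2 - 4 = -4 + 3*√2 ≈ 0.24264)
B*164 = (-4 + 3*√2)*164 = -656 + 492*√2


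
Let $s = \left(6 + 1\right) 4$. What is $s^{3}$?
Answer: $21952$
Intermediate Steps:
$s = 28$ ($s = 7 \cdot 4 = 28$)
$s^{3} = 28^{3} = 21952$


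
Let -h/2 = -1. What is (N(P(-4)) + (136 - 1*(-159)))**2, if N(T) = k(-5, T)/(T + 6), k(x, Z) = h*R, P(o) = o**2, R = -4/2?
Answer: 10517049/121 ≈ 86918.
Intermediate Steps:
h = 2 (h = -2*(-1) = 2)
R = -2 (R = -4*1/2 = -2)
k(x, Z) = -4 (k(x, Z) = 2*(-2) = -4)
N(T) = -4/(6 + T) (N(T) = -4/(T + 6) = -4/(6 + T))
(N(P(-4)) + (136 - 1*(-159)))**2 = (-4/(6 + (-4)**2) + (136 - 1*(-159)))**2 = (-4/(6 + 16) + (136 + 159))**2 = (-4/22 + 295)**2 = (-4*1/22 + 295)**2 = (-2/11 + 295)**2 = (3243/11)**2 = 10517049/121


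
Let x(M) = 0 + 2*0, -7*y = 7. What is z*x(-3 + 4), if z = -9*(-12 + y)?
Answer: 0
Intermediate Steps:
y = -1 (y = -⅐*7 = -1)
z = 117 (z = -9*(-12 - 1) = -9*(-13) = 117)
x(M) = 0 (x(M) = 0 + 0 = 0)
z*x(-3 + 4) = 117*0 = 0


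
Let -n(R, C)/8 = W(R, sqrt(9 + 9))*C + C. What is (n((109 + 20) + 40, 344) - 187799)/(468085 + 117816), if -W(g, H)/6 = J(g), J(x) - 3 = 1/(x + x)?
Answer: -23823279/99017269 ≈ -0.24060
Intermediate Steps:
J(x) = 3 + 1/(2*x) (J(x) = 3 + 1/(x + x) = 3 + 1/(2*x))
W(g, H) = -18 - 3/g (W(g, H) = -6*(3 + 1/(2*g)) = -18 - 3/g)
n(R, C) = -8*C - 8*C*(-18 - 3/R) (n(R, C) = -8*((-18 - 3/R)*C + C) = -8*(C*(-18 - 3/R) + C) = -8*(C + C*(-18 - 3/R)) = -8*C - 8*C*(-18 - 3/R))
(n((109 + 20) + 40, 344) - 187799)/(468085 + 117816) = ((136*344 + 24*344/((109 + 20) + 40)) - 187799)/(468085 + 117816) = ((46784 + 24*344/(129 + 40)) - 187799)/585901 = ((46784 + 24*344/169) - 187799)*(1/585901) = ((46784 + 24*344*(1/169)) - 187799)*(1/585901) = ((46784 + 8256/169) - 187799)*(1/585901) = (7914752/169 - 187799)*(1/585901) = -23823279/169*1/585901 = -23823279/99017269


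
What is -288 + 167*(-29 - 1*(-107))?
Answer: 12738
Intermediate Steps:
-288 + 167*(-29 - 1*(-107)) = -288 + 167*(-29 + 107) = -288 + 167*78 = -288 + 13026 = 12738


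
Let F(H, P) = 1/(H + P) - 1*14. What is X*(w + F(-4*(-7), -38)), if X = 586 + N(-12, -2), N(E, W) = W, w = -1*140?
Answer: -449972/5 ≈ -89994.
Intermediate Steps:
w = -140
F(H, P) = -14 + 1/(H + P) (F(H, P) = 1/(H + P) - 14 = -14 + 1/(H + P))
X = 584 (X = 586 - 2 = 584)
X*(w + F(-4*(-7), -38)) = 584*(-140 + (1 - (-56)*(-7) - 14*(-38))/(-4*(-7) - 38)) = 584*(-140 + (1 - 14*28 + 532)/(28 - 38)) = 584*(-140 + (1 - 392 + 532)/(-10)) = 584*(-140 - ⅒*141) = 584*(-140 - 141/10) = 584*(-1541/10) = -449972/5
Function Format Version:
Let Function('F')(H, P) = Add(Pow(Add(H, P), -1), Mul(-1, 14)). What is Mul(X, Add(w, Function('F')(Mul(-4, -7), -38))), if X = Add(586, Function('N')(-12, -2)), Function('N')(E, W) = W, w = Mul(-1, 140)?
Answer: Rational(-449972, 5) ≈ -89994.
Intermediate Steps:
w = -140
Function('F')(H, P) = Add(-14, Pow(Add(H, P), -1)) (Function('F')(H, P) = Add(Pow(Add(H, P), -1), -14) = Add(-14, Pow(Add(H, P), -1)))
X = 584 (X = Add(586, -2) = 584)
Mul(X, Add(w, Function('F')(Mul(-4, -7), -38))) = Mul(584, Add(-140, Mul(Pow(Add(Mul(-4, -7), -38), -1), Add(1, Mul(-14, Mul(-4, -7)), Mul(-14, -38))))) = Mul(584, Add(-140, Mul(Pow(Add(28, -38), -1), Add(1, Mul(-14, 28), 532)))) = Mul(584, Add(-140, Mul(Pow(-10, -1), Add(1, -392, 532)))) = Mul(584, Add(-140, Mul(Rational(-1, 10), 141))) = Mul(584, Add(-140, Rational(-141, 10))) = Mul(584, Rational(-1541, 10)) = Rational(-449972, 5)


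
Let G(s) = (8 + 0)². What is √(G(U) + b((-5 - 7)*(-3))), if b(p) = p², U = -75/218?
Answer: 4*√85 ≈ 36.878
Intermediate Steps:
U = -75/218 (U = -75*1/218 = -75/218 ≈ -0.34404)
G(s) = 64 (G(s) = 8² = 64)
√(G(U) + b((-5 - 7)*(-3))) = √(64 + ((-5 - 7)*(-3))²) = √(64 + (-12*(-3))²) = √(64 + 36²) = √(64 + 1296) = √1360 = 4*√85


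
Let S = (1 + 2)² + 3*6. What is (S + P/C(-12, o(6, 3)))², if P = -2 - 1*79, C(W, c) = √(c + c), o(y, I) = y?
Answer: 5103/4 - 729*√3 ≈ 13.085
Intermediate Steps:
C(W, c) = √2*√c (C(W, c) = √(2*c) = √2*√c)
S = 27 (S = 3² + 18 = 9 + 18 = 27)
P = -81 (P = -2 - 79 = -81)
(S + P/C(-12, o(6, 3)))² = (27 - 81*√3/6)² = (27 - 27*√3/2)²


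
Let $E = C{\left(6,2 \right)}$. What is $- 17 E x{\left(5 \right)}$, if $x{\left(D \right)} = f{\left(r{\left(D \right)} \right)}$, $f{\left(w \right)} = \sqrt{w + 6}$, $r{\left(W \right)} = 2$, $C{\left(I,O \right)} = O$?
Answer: $- 68 \sqrt{2} \approx -96.167$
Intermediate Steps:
$f{\left(w \right)} = \sqrt{6 + w}$
$x{\left(D \right)} = 2 \sqrt{2}$ ($x{\left(D \right)} = \sqrt{6 + 2} = \sqrt{8} = 2 \sqrt{2}$)
$E = 2$
$- 17 E x{\left(5 \right)} = \left(-17\right) 2 \cdot 2 \sqrt{2} = - 34 \cdot 2 \sqrt{2} = - 68 \sqrt{2}$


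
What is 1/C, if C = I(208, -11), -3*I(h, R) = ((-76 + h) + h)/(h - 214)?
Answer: 9/170 ≈ 0.052941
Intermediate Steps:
I(h, R) = -(-76 + 2*h)/(3*(-214 + h)) (I(h, R) = -((-76 + h) + h)/(3*(h - 214)) = -(-76 + 2*h)/(3*(-214 + h)))
C = 170/9 (C = 2*(38 - 1*208)/(3*(-214 + 208)) = (2/3)*(38 - 208)/(-6) = (2/3)*(-1/6)*(-170) = 170/9 ≈ 18.889)
1/C = 1/(170/9) = 9/170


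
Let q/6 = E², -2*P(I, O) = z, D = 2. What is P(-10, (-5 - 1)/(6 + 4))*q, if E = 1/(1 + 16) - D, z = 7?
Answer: -22869/289 ≈ -79.131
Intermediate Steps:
P(I, O) = -7/2 (P(I, O) = -½*7 = -7/2)
E = -33/17 (E = 1/(1 + 16) - 1*2 = 1/17 - 2 = -33/17 ≈ -1.9412)
q = 6534/289 (q = 6*(-33/17)² = 6*(1089/289) = 6534/289 ≈ 22.609)
P(-10, (-5 - 1)/(6 + 4))*q = -7/2*6534/289 = -22869/289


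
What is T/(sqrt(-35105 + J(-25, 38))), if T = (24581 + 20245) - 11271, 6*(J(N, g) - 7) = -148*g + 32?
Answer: -2237*I*sqrt(36030)/2402 ≈ -176.78*I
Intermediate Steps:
J(N, g) = 37/3 - 74*g/3 (J(N, g) = 7 + (-148*g + 32)/6 = 7 + (32 - 148*g)/6 = 7 + (16/3 - 74*g/3) = 37/3 - 74*g/3)
T = 33555 (T = 44826 - 11271 = 33555)
T/(sqrt(-35105 + J(-25, 38))) = 33555/(sqrt(-35105 + (37/3 - 74/3*38))) = 33555/(sqrt(-35105 + (37/3 - 2812/3))) = 33555/(sqrt(-35105 - 925)) = 33555/(sqrt(-36030)) = 33555/((I*sqrt(36030))) = 33555*(-I*sqrt(36030)/36030) = -2237*I*sqrt(36030)/2402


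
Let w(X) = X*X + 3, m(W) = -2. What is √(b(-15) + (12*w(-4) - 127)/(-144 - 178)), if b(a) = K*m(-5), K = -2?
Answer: √382214/322 ≈ 1.9200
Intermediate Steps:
w(X) = 3 + X² (w(X) = X² + 3 = 3 + X²)
b(a) = 4 (b(a) = -2*(-2) = 4)
√(b(-15) + (12*w(-4) - 127)/(-144 - 178)) = √(4 + (12*(3 + (-4)²) - 127)/(-144 - 178)) = √(4 + (12*(3 + 16) - 127)/(-322)) = √(4 + (12*19 - 127)*(-1/322)) = √(4 + (228 - 127)*(-1/322)) = √(4 + 101*(-1/322)) = √(4 - 101/322) = √(1187/322) = √382214/322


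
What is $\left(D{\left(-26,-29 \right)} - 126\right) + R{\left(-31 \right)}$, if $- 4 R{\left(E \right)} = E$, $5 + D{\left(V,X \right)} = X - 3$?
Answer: $- \frac{621}{4} \approx -155.25$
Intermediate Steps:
$D{\left(V,X \right)} = -8 + X$ ($D{\left(V,X \right)} = -5 + \left(X - 3\right) = -5 + \left(-3 + X\right) = -8 + X$)
$R{\left(E \right)} = - \frac{E}{4}$
$\left(D{\left(-26,-29 \right)} - 126\right) + R{\left(-31 \right)} = \left(\left(-8 - 29\right) - 126\right) - - \frac{31}{4} = \left(-37 - 126\right) + \frac{31}{4} = -163 + \frac{31}{4} = - \frac{621}{4}$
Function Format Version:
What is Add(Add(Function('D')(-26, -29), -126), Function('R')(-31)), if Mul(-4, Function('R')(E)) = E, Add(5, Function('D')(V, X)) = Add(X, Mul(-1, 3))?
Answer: Rational(-621, 4) ≈ -155.25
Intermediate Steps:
Function('D')(V, X) = Add(-8, X) (Function('D')(V, X) = Add(-5, Add(X, Mul(-1, 3))) = Add(-5, Add(X, -3)) = Add(-5, Add(-3, X)) = Add(-8, X))
Function('R')(E) = Mul(Rational(-1, 4), E)
Add(Add(Function('D')(-26, -29), -126), Function('R')(-31)) = Add(Add(Add(-8, -29), -126), Mul(Rational(-1, 4), -31)) = Add(Add(-37, -126), Rational(31, 4)) = Add(-163, Rational(31, 4)) = Rational(-621, 4)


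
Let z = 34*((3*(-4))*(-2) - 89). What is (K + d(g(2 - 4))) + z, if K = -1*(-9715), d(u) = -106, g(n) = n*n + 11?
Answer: 7399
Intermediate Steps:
g(n) = 11 + n² (g(n) = n² + 11 = 11 + n²)
z = -2210 (z = 34*(-12*(-2) - 89) = 34*(24 - 89) = 34*(-65) = -2210)
K = 9715
(K + d(g(2 - 4))) + z = (9715 - 106) - 2210 = 9609 - 2210 = 7399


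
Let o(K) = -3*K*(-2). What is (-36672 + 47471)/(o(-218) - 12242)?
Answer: -10799/13550 ≈ -0.79697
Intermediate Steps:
o(K) = 6*K
(-36672 + 47471)/(o(-218) - 12242) = (-36672 + 47471)/(6*(-218) - 12242) = 10799/(-1308 - 12242) = 10799/(-13550) = 10799*(-1/13550) = -10799/13550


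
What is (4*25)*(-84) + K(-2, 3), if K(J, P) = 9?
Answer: -8391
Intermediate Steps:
(4*25)*(-84) + K(-2, 3) = (4*25)*(-84) + 9 = 100*(-84) + 9 = -8400 + 9 = -8391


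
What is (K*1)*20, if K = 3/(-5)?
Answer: -12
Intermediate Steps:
K = -⅗ (K = 3*(-⅕) = -⅗ ≈ -0.60000)
(K*1)*20 = -⅗*1*20 = -⅗*20 = -12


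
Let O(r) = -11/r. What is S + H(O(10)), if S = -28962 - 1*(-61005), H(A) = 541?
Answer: 32584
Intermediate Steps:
S = 32043 (S = -28962 + 61005 = 32043)
S + H(O(10)) = 32043 + 541 = 32584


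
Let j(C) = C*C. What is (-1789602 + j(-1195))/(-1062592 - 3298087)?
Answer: 361577/4360679 ≈ 0.082918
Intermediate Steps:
j(C) = C**2
(-1789602 + j(-1195))/(-1062592 - 3298087) = (-1789602 + (-1195)**2)/(-1062592 - 3298087) = (-1789602 + 1428025)/(-4360679) = -361577*(-1/4360679) = 361577/4360679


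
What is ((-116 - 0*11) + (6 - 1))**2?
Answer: 12321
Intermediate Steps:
((-116 - 0*11) + (6 - 1))**2 = ((-116 - 1*0) + 5)**2 = ((-116 + 0) + 5)**2 = (-116 + 5)**2 = (-111)**2 = 12321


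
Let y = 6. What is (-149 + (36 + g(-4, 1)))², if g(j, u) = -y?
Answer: 14161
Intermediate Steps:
g(j, u) = -6 (g(j, u) = -1*6 = -6)
(-149 + (36 + g(-4, 1)))² = (-149 + (36 - 6))² = (-149 + 30)² = (-119)² = 14161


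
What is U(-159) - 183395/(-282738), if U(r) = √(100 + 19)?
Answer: 183395/282738 + √119 ≈ 11.557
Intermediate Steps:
U(r) = √119
U(-159) - 183395/(-282738) = √119 - 183395/(-282738) = √119 - 183395*(-1)/282738 = √119 - 1*(-183395/282738) = √119 + 183395/282738 = 183395/282738 + √119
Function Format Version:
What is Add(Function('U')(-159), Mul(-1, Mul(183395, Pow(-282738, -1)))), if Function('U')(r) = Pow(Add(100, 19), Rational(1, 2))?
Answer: Add(Rational(183395, 282738), Pow(119, Rational(1, 2))) ≈ 11.557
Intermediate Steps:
Function('U')(r) = Pow(119, Rational(1, 2))
Add(Function('U')(-159), Mul(-1, Mul(183395, Pow(-282738, -1)))) = Add(Pow(119, Rational(1, 2)), Mul(-1, Mul(183395, Pow(-282738, -1)))) = Add(Pow(119, Rational(1, 2)), Mul(-1, Mul(183395, Rational(-1, 282738)))) = Add(Pow(119, Rational(1, 2)), Mul(-1, Rational(-183395, 282738))) = Add(Pow(119, Rational(1, 2)), Rational(183395, 282738)) = Add(Rational(183395, 282738), Pow(119, Rational(1, 2)))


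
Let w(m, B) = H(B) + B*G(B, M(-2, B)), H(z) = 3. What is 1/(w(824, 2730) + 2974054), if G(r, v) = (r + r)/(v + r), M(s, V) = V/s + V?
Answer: 1/2977697 ≈ 3.3583e-7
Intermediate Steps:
M(s, V) = V + V/s (M(s, V) = V/s + V = V + V/s)
G(r, v) = 2*r/(r + v) (G(r, v) = (2*r)/(r + v) = 2*r/(r + v))
w(m, B) = 3 + 4*B/3 (w(m, B) = 3 + B*(2*B/(B + (B + B/(-2)))) = 3 + B*(2*B/(B + (B + B*(-1/2)))) = 3 + B*(2*B/(B + (B - B/2))) = 3 + B*(2*B/(B + B/2)) = 3 + B*(2*B/((3*B/2))) = 3 + B*(2*B*(2/(3*B))) = 3 + B*(4/3) = 3 + 4*B/3)
1/(w(824, 2730) + 2974054) = 1/((3 + (4/3)*2730) + 2974054) = 1/((3 + 3640) + 2974054) = 1/(3643 + 2974054) = 1/2977697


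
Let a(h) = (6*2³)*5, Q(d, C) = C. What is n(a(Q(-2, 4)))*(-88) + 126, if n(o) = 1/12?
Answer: 356/3 ≈ 118.67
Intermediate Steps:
a(h) = 240 (a(h) = (6*8)*5 = 48*5 = 240)
n(o) = 1/12
n(a(Q(-2, 4)))*(-88) + 126 = (1/12)*(-88) + 126 = -22/3 + 126 = 356/3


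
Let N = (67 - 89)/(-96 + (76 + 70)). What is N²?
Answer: 121/625 ≈ 0.19360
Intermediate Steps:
N = -11/25 (N = -22/(-96 + 146) = -22/50 = -22*1/50 = -11/25 ≈ -0.44000)
N² = (-11/25)² = 121/625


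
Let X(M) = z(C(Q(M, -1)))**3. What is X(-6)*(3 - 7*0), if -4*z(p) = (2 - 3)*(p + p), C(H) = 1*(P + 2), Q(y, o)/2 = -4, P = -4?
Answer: -3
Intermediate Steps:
Q(y, o) = -8 (Q(y, o) = 2*(-4) = -8)
C(H) = -2 (C(H) = 1*(-4 + 2) = 1*(-2) = -2)
z(p) = p/2 (z(p) = -(2 - 3)*(p + p)/4 = -(-1)*2*p/4 = -(-1)*p/2 = p/2)
X(M) = -1 (X(M) = ((1/2)*(-2))**3 = (-1)**3 = -1)
X(-6)*(3 - 7*0) = -(3 - 7*0) = -(3 + 0) = -1*3 = -3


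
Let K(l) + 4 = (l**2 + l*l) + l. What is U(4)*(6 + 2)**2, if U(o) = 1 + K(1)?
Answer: 0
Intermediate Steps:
K(l) = -4 + l + 2*l**2 (K(l) = -4 + ((l**2 + l*l) + l) = -4 + ((l**2 + l**2) + l) = -4 + (2*l**2 + l) = -4 + (l + 2*l**2) = -4 + l + 2*l**2)
U(o) = 0 (U(o) = 1 + (-4 + 1 + 2*1**2) = 1 + (-4 + 1 + 2*1) = 1 + (-4 + 1 + 2) = 1 - 1 = 0)
U(4)*(6 + 2)**2 = 0*(6 + 2)**2 = 0*8**2 = 0*64 = 0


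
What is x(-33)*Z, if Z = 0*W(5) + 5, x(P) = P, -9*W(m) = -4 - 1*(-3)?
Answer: -165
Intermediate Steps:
W(m) = ⅑ (W(m) = -(-4 - 1*(-3))/9 = -(-4 + 3)/9 = -⅑*(-1) = ⅑)
Z = 5 (Z = 0*(⅑) + 5 = 0 + 5 = 5)
x(-33)*Z = -33*5 = -165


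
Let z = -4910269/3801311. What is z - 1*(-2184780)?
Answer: 8305023336311/3801311 ≈ 2.1848e+6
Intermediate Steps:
z = -4910269/3801311 (z = -4910269*1/3801311 = -4910269/3801311 ≈ -1.2917)
z - 1*(-2184780) = -4910269/3801311 - 1*(-2184780) = -4910269/3801311 + 2184780 = 8305023336311/3801311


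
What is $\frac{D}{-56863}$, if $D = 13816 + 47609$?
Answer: $- \frac{61425}{56863} \approx -1.0802$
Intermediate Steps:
$D = 61425$
$\frac{D}{-56863} = \frac{61425}{-56863} = 61425 \left(- \frac{1}{56863}\right) = - \frac{61425}{56863}$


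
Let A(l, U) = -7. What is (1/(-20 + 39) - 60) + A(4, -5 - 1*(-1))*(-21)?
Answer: 1654/19 ≈ 87.053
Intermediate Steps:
(1/(-20 + 39) - 60) + A(4, -5 - 1*(-1))*(-21) = (1/(-20 + 39) - 60) - 7*(-21) = (1/19 - 60) + 147 = -1139/19 + 147 = 1654/19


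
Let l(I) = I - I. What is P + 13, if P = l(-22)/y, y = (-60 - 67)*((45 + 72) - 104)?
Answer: 13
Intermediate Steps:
l(I) = 0
y = -1651 (y = -127*(117 - 104) = -127*13 = -1651)
P = 0 (P = 0/(-1651) = 0*(-1/1651) = 0)
P + 13 = 0 + 13 = 13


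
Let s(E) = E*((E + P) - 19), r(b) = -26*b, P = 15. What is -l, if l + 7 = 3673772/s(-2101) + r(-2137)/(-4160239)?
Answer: 113755615845667/18399093802595 ≈ 6.1827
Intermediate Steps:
s(E) = E*(-4 + E) (s(E) = E*((E + 15) - 19) = E*((15 + E) - 19) = E*(-4 + E))
l = -113755615845667/18399093802595 (l = -7 + (3673772/((-2101*(-4 - 2101))) - 26*(-2137)/(-4160239)) = -7 + (3673772/((-2101*(-2105))) + 55562*(-1/4160239)) = -7 + (3673772/4422605 - 55562/4160239) = -7 + 15038040772498/18399093802595 = -113755615845667/18399093802595 ≈ -6.1827)
-l = -1*(-113755615845667/18399093802595) = 113755615845667/18399093802595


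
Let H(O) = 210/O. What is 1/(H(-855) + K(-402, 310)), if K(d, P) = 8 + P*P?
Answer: 57/5478142 ≈ 1.0405e-5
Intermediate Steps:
K(d, P) = 8 + P²
1/(H(-855) + K(-402, 310)) = 1/(210/(-855) + (8 + 310²)) = 1/(210*(-1/855) + (8 + 96100)) = 1/(-14/57 + 96108) = 1/(5478142/57) = 57/5478142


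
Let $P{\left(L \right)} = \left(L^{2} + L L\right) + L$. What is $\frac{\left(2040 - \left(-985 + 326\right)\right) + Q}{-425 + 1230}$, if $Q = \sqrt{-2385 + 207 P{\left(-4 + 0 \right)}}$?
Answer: $\frac{2699}{805} + \frac{3 \sqrt{379}}{805} \approx 3.4253$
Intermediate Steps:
$P{\left(L \right)} = L + 2 L^{2}$ ($P{\left(L \right)} = \left(L^{2} + L^{2}\right) + L = 2 L^{2} + L = L + 2 L^{2}$)
$Q = 3 \sqrt{379}$ ($Q = \sqrt{-2385 + 207 \left(-4 + 0\right) \left(1 + 2 \left(-4 + 0\right)\right)} = \sqrt{-2385 + 207 \left(- 4 \left(1 + 2 \left(-4\right)\right)\right)} = \sqrt{-2385 + 207 \left(- 4 \left(1 - 8\right)\right)} = \sqrt{-2385 + 207 \left(\left(-4\right) \left(-7\right)\right)} = \sqrt{-2385 + 207 \cdot 28} = \sqrt{-2385 + 5796} = \sqrt{3411} = 3 \sqrt{379} \approx 58.404$)
$\frac{\left(2040 - \left(-985 + 326\right)\right) + Q}{-425 + 1230} = \frac{\left(2040 - \left(-985 + 326\right)\right) + 3 \sqrt{379}}{-425 + 1230} = \frac{\left(2040 - -659\right) + 3 \sqrt{379}}{805} = \left(\left(2040 + 659\right) + 3 \sqrt{379}\right) \frac{1}{805} = \left(2699 + 3 \sqrt{379}\right) \frac{1}{805} = \frac{2699}{805} + \frac{3 \sqrt{379}}{805}$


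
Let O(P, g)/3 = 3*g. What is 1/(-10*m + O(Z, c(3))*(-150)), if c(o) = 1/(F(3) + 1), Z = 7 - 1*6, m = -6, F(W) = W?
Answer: -2/555 ≈ -0.0036036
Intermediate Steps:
Z = 1 (Z = 7 - 6 = 1)
c(o) = 1/4 (c(o) = 1/(3 + 1) = 1/4)
O(P, g) = 9*g (O(P, g) = 3*(3*g) = 9*g)
1/(-10*m + O(Z, c(3))*(-150)) = 1/(-10*(-6) + (9*(1/4))*(-150)) = 1/(60 + (9/4)*(-150)) = 1/(60 - 675/2) = 1/(-555/2) = -2/555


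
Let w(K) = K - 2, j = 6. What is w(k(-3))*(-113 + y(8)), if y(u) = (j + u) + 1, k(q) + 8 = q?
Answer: 1274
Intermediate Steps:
k(q) = -8 + q
w(K) = -2 + K
y(u) = 7 + u (y(u) = (6 + u) + 1 = 7 + u)
w(k(-3))*(-113 + y(8)) = (-2 + (-8 - 3))*(-113 + (7 + 8)) = (-2 - 11)*(-113 + 15) = -13*(-98) = 1274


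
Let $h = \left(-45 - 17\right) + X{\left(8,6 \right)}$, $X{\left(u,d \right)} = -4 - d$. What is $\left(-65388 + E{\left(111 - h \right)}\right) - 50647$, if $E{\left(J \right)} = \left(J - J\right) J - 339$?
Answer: $-116374$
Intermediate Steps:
$h = -72$ ($h = \left(-45 - 17\right) - 10 = -62 - 10 = -72$)
$E{\left(J \right)} = -339$ ($E{\left(J \right)} = 0 J - 339 = 0 - 339 = -339$)
$\left(-65388 + E{\left(111 - h \right)}\right) - 50647 = \left(-65388 - 339\right) - 50647 = -65727 - 50647 = -116374$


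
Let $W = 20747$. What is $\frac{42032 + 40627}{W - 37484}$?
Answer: $- \frac{27553}{5579} \approx -4.9387$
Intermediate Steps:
$\frac{42032 + 40627}{W - 37484} = \frac{42032 + 40627}{20747 - 37484} = \frac{82659}{-16737} = 82659 \left(- \frac{1}{16737}\right) = - \frac{27553}{5579}$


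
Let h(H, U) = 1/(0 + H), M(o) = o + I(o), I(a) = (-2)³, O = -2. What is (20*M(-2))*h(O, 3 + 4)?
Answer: 100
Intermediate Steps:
I(a) = -8
M(o) = -8 + o (M(o) = o - 8 = -8 + o)
h(H, U) = 1/H
(20*M(-2))*h(O, 3 + 4) = (20*(-8 - 2))/(-2) = (20*(-10))*(-½) = -200*(-½) = 100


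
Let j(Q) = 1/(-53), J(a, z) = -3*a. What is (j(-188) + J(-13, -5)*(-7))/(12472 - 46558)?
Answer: 7235/903279 ≈ 0.0080097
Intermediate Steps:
j(Q) = -1/53
(j(-188) + J(-13, -5)*(-7))/(12472 - 46558) = (-1/53 - 3*(-13)*(-7))/(12472 - 46558) = (-1/53 + 39*(-7))/(-34086) = (-1/53 - 273)*(-1/34086) = -14470/53*(-1/34086) = 7235/903279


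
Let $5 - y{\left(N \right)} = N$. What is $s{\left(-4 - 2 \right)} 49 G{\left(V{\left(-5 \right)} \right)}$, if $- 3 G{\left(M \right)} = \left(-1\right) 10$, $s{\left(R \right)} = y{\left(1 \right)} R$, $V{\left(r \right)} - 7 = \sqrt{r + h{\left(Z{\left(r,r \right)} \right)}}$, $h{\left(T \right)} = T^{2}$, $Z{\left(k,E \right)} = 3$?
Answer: $-3920$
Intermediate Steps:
$y{\left(N \right)} = 5 - N$
$V{\left(r \right)} = 7 + \sqrt{9 + r}$ ($V{\left(r \right)} = 7 + \sqrt{r + 3^{2}} = 7 + \sqrt{r + 9} = 7 + \sqrt{9 + r}$)
$s{\left(R \right)} = 4 R$ ($s{\left(R \right)} = \left(5 - 1\right) R = 4 R$)
$G{\left(M \right)} = \frac{10}{3}$ ($G{\left(M \right)} = - \frac{\left(-1\right) 10}{3} = \left(- \frac{1}{3}\right) \left(-10\right) = \frac{10}{3}$)
$s{\left(-4 - 2 \right)} 49 G{\left(V{\left(-5 \right)} \right)} = 4 \left(-4 - 2\right) 49 \cdot \frac{10}{3} = 4 \left(-6\right) 49 \cdot \frac{10}{3} = \left(-24\right) 49 \cdot \frac{10}{3} = \left(-1176\right) \frac{10}{3} = -3920$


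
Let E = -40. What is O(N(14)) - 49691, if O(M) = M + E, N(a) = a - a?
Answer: -49731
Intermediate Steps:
N(a) = 0
O(M) = -40 + M (O(M) = M - 40 = -40 + M)
O(N(14)) - 49691 = (-40 + 0) - 49691 = -40 - 49691 = -49731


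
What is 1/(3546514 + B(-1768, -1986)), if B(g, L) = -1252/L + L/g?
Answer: 877812/3113174086801 ≈ 2.8197e-7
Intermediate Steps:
1/(3546514 + B(-1768, -1986)) = 1/(3546514 + (-1252/(-1986) - 1986/(-1768))) = 1/(3546514 + (-1252*(-1/1986) - 1986*(-1/1768))) = 1/(3546514 + (626/993 + 993/884)) = 1/(3546514 + 1539433/877812) = 1/(3113174086801/877812) = 877812/3113174086801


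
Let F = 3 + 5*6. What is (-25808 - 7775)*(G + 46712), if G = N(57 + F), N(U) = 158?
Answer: -1574035210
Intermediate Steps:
F = 33 (F = 3 + 30 = 33)
G = 158
(-25808 - 7775)*(G + 46712) = (-25808 - 7775)*(158 + 46712) = -33583*46870 = -1574035210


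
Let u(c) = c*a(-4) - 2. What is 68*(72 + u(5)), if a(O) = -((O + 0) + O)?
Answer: 7480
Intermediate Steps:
a(O) = -2*O (a(O) = -(O + O) = -2*O)
u(c) = -2 + 8*c (u(c) = c*(-2*(-4)) - 2 = c*8 - 2 = 8*c - 2 = -2 + 8*c)
68*(72 + u(5)) = 68*(72 + (-2 + 8*5)) = 68*(72 + (-2 + 40)) = 68*(72 + 38) = 68*110 = 7480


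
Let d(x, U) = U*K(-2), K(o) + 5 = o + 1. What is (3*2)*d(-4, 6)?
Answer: -216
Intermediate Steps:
K(o) = -4 + o (K(o) = -5 + (o + 1) = -5 + (1 + o) = -4 + o)
d(x, U) = -6*U (d(x, U) = U*(-4 - 2) = U*(-6) = -6*U)
(3*2)*d(-4, 6) = (3*2)*(-6*6) = 6*(-36) = -216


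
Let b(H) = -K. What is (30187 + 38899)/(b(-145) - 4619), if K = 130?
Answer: -69086/4749 ≈ -14.547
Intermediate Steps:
b(H) = -130 (b(H) = -1*130 = -130)
(30187 + 38899)/(b(-145) - 4619) = (30187 + 38899)/(-130 - 4619) = 69086/(-4749) = 69086*(-1/4749) = -69086/4749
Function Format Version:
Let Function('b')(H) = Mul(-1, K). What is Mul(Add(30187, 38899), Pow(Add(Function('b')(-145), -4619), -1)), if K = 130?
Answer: Rational(-69086, 4749) ≈ -14.547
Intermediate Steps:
Function('b')(H) = -130 (Function('b')(H) = Mul(-1, 130) = -130)
Mul(Add(30187, 38899), Pow(Add(Function('b')(-145), -4619), -1)) = Mul(Add(30187, 38899), Pow(Add(-130, -4619), -1)) = Mul(69086, Pow(-4749, -1)) = Mul(69086, Rational(-1, 4749)) = Rational(-69086, 4749)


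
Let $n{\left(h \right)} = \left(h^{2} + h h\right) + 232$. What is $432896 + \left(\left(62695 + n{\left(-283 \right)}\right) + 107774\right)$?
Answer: $763775$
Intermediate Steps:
$n{\left(h \right)} = 232 + 2 h^{2}$ ($n{\left(h \right)} = \left(h^{2} + h^{2}\right) + 232 = 2 h^{2} + 232 = 232 + 2 h^{2}$)
$432896 + \left(\left(62695 + n{\left(-283 \right)}\right) + 107774\right) = 432896 + \left(\left(62695 + \left(232 + 2 \left(-283\right)^{2}\right)\right) + 107774\right) = 432896 + \left(\left(62695 + \left(232 + 2 \cdot 80089\right)\right) + 107774\right) = 432896 + \left(\left(62695 + \left(232 + 160178\right)\right) + 107774\right) = 432896 + \left(\left(62695 + 160410\right) + 107774\right) = 432896 + \left(223105 + 107774\right) = 432896 + 330879 = 763775$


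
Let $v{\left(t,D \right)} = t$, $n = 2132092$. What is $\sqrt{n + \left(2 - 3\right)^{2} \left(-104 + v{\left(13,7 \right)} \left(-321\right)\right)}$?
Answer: $\sqrt{2127815} \approx 1458.7$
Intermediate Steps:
$\sqrt{n + \left(2 - 3\right)^{2} \left(-104 + v{\left(13,7 \right)} \left(-321\right)\right)} = \sqrt{2132092 + \left(2 - 3\right)^{2} \left(-104 + 13 \left(-321\right)\right)} = \sqrt{2132092 + \left(-1\right)^{2} \left(-104 - 4173\right)} = \sqrt{2132092 + 1 \left(-4277\right)} = \sqrt{2132092 - 4277} = \sqrt{2127815}$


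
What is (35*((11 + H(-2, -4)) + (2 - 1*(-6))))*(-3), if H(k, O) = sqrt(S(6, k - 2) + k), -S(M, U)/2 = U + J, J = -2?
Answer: -1995 - 105*sqrt(10) ≈ -2327.0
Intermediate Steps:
S(M, U) = 4 - 2*U (S(M, U) = -2*(U - 2) = -2*(-2 + U) = 4 - 2*U)
H(k, O) = sqrt(8 - k) (H(k, O) = sqrt((4 - 2*(k - 2)) + k) = sqrt((4 - 2*(-2 + k)) + k) = sqrt((4 + (4 - 2*k)) + k) = sqrt((8 - 2*k) + k) = sqrt(8 - k))
(35*((11 + H(-2, -4)) + (2 - 1*(-6))))*(-3) = (35*((11 + sqrt(8 - 1*(-2))) + (2 - 1*(-6))))*(-3) = (35*((11 + sqrt(8 + 2)) + (2 + 6)))*(-3) = (35*((11 + sqrt(10)) + 8))*(-3) = (35*(19 + sqrt(10)))*(-3) = (665 + 35*sqrt(10))*(-3) = -1995 - 105*sqrt(10)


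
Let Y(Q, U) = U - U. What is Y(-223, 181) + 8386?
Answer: 8386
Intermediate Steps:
Y(Q, U) = 0
Y(-223, 181) + 8386 = 0 + 8386 = 8386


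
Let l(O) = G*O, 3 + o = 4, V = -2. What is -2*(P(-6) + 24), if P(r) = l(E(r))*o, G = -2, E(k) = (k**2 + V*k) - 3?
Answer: 132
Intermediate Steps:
E(k) = -3 + k**2 - 2*k (E(k) = (k**2 - 2*k) - 3 = -3 + k**2 - 2*k)
o = 1 (o = -3 + 4 = 1)
l(O) = -2*O
P(r) = 6 - 2*r**2 + 4*r (P(r) = -2*(-3 + r**2 - 2*r)*1 = (6 - 2*r**2 + 4*r)*1 = 6 - 2*r**2 + 4*r)
-2*(P(-6) + 24) = -2*((6 - 2*(-6)**2 + 4*(-6)) + 24) = -2*((6 - 2*36 - 24) + 24) = -2*((6 - 72 - 24) + 24) = -2*(-90 + 24) = -2*(-66) = 132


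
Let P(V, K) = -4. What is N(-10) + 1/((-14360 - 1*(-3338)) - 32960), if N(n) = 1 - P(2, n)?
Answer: 219909/43982 ≈ 5.0000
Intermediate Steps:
N(n) = 5 (N(n) = 1 - 1*(-4) = 1 + 4 = 5)
N(-10) + 1/((-14360 - 1*(-3338)) - 32960) = 5 + 1/((-14360 - 1*(-3338)) - 32960) = 5 + 1/((-14360 + 3338) - 32960) = 5 + 1/(-11022 - 32960) = 5 + 1/(-43982) = 5 - 1/43982 = 219909/43982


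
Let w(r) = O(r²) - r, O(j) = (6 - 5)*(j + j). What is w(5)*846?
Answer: 38070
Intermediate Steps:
O(j) = 2*j (O(j) = 1*(2*j) = 2*j)
w(r) = -r + 2*r² (w(r) = 2*r² - r = -r + 2*r²)
w(5)*846 = (5*(-1 + 2*5))*846 = (5*(-1 + 10))*846 = (5*9)*846 = 45*846 = 38070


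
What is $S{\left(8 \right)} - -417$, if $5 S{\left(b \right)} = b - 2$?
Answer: $\frac{2091}{5} \approx 418.2$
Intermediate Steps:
$S{\left(b \right)} = - \frac{2}{5} + \frac{b}{5}$ ($S{\left(b \right)} = \frac{b - 2}{5} = \frac{-2 + b}{5} = - \frac{2}{5} + \frac{b}{5}$)
$S{\left(8 \right)} - -417 = \left(- \frac{2}{5} + \frac{1}{5} \cdot 8\right) - -417 = \left(- \frac{2}{5} + \frac{8}{5}\right) + 417 = \frac{6}{5} + 417 = \frac{2091}{5}$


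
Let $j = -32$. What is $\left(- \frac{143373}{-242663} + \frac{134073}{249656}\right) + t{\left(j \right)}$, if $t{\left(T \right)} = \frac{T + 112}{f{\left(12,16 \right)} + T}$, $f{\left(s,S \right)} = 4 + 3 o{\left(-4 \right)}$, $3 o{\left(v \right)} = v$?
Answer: $- \frac{83127198733}{60582273928} \approx -1.3721$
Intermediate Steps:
$o{\left(v \right)} = \frac{v}{3}$
$f{\left(s,S \right)} = 0$ ($f{\left(s,S \right)} = 4 + 3 \cdot \frac{1}{3} \left(-4\right) = 4 + 3 \left(- \frac{4}{3}\right) = 4 - 4 = 0$)
$t{\left(T \right)} = \frac{112 + T}{T}$ ($t{\left(T \right)} = \frac{T + 112}{0 + T} = \frac{112 + T}{T}$)
$\left(- \frac{143373}{-242663} + \frac{134073}{249656}\right) + t{\left(j \right)} = \left(- \frac{143373}{-242663} + \frac{134073}{249656}\right) + \frac{112 - 32}{-32} = \left(\left(-143373\right) \left(- \frac{1}{242663}\right) + 134073 \cdot \frac{1}{249656}\right) - \frac{5}{2} = \left(\frac{143373}{242663} + \frac{134073}{249656}\right) - \frac{5}{2} = \frac{68328486087}{60582273928} - \frac{5}{2} = - \frac{83127198733}{60582273928}$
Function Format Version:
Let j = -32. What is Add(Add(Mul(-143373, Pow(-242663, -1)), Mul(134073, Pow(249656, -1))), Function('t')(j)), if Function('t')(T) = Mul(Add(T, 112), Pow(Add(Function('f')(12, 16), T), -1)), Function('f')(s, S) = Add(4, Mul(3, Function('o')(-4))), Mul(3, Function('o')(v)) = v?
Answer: Rational(-83127198733, 60582273928) ≈ -1.3721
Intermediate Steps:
Function('o')(v) = Mul(Rational(1, 3), v)
Function('f')(s, S) = 0 (Function('f')(s, S) = Add(4, Mul(3, Mul(Rational(1, 3), -4))) = Add(4, Mul(3, Rational(-4, 3))) = Add(4, -4) = 0)
Function('t')(T) = Mul(Pow(T, -1), Add(112, T)) (Function('t')(T) = Mul(Add(T, 112), Pow(Add(0, T), -1)) = Mul(Add(112, T), Pow(T, -1)) = Mul(Pow(T, -1), Add(112, T)))
Add(Add(Mul(-143373, Pow(-242663, -1)), Mul(134073, Pow(249656, -1))), Function('t')(j)) = Add(Add(Mul(-143373, Pow(-242663, -1)), Mul(134073, Pow(249656, -1))), Mul(Pow(-32, -1), Add(112, -32))) = Add(Add(Mul(-143373, Rational(-1, 242663)), Mul(134073, Rational(1, 249656))), Mul(Rational(-1, 32), 80)) = Add(Add(Rational(143373, 242663), Rational(134073, 249656)), Rational(-5, 2)) = Add(Rational(68328486087, 60582273928), Rational(-5, 2)) = Rational(-83127198733, 60582273928)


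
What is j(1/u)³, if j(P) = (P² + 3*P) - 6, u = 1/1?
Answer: -8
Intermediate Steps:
u = 1
j(P) = -6 + P² + 3*P
j(1/u)³ = (-6 + (1/1)² + 3/1)³ = (-6 + 1² + 3*1)³ = (-6 + 1 + 3)³ = (-2)³ = -8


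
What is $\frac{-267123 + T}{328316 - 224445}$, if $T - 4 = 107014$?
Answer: $- \frac{160105}{103871} \approx -1.5414$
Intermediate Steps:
$T = 107018$ ($T = 4 + 107014 = 107018$)
$\frac{-267123 + T}{328316 - 224445} = \frac{-267123 + 107018}{328316 - 224445} = - \frac{160105}{103871}$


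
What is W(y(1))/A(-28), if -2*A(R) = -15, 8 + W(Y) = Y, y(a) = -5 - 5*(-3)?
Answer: 4/15 ≈ 0.26667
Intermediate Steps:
y(a) = 10 (y(a) = -5 + 15 = 10)
W(Y) = -8 + Y
A(R) = 15/2 (A(R) = -1/2*(-15) = 15/2)
W(y(1))/A(-28) = (-8 + 10)/(15/2) = 2*(2/15) = 4/15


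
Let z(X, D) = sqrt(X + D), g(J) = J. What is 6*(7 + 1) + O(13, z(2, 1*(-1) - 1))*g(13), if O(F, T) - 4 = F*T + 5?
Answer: 165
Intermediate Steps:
z(X, D) = sqrt(D + X)
O(F, T) = 9 + F*T (O(F, T) = 4 + (F*T + 5) = 4 + (5 + F*T) = 9 + F*T)
6*(7 + 1) + O(13, z(2, 1*(-1) - 1))*g(13) = 6*(7 + 1) + (9 + 13*sqrt((1*(-1) - 1) + 2))*13 = 6*8 + (9 + 13*sqrt((-1 - 1) + 2))*13 = 48 + (9 + 13*sqrt(-2 + 2))*13 = 48 + (9 + 13*sqrt(0))*13 = 48 + (9 + 13*0)*13 = 48 + (9 + 0)*13 = 48 + 9*13 = 48 + 117 = 165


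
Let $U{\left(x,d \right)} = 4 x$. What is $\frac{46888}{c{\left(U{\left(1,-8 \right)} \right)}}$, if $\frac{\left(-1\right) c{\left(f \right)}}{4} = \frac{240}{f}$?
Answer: $- \frac{5861}{30} \approx -195.37$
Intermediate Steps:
$c{\left(f \right)} = - \frac{960}{f}$ ($c{\left(f \right)} = - 4 \frac{240}{f} = - \frac{960}{f}$)
$\frac{46888}{c{\left(U{\left(1,-8 \right)} \right)}} = \frac{46888}{\left(-960\right) \frac{1}{4 \cdot 1}} = \frac{46888}{\left(-960\right) \frac{1}{4}} = \frac{46888}{-240} = 46888 \left(- \frac{1}{240}\right) = - \frac{5861}{30}$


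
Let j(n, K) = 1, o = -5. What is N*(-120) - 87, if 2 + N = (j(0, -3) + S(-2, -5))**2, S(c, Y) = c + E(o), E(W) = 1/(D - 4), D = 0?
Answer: -69/2 ≈ -34.500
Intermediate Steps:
E(W) = -1/4 (E(W) = 1/(0 - 4) = 1/(-4) = -1/4)
S(c, Y) = -1/4 + c (S(c, Y) = c - 1/4 = -1/4 + c)
N = -7/16 (N = -2 + (1 + (-1/4 - 2))**2 = -2 + (1 - 9/4)**2 = -2 + (-5/4)**2 = -2 + 25/16 = -7/16 ≈ -0.43750)
N*(-120) - 87 = -7/16*(-120) - 87 = 105/2 - 87 = -69/2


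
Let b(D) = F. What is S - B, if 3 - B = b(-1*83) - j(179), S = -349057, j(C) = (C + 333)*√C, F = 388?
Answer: -348672 - 512*√179 ≈ -3.5552e+5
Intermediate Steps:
j(C) = √C*(333 + C) (j(C) = (333 + C)*√C = √C*(333 + C))
b(D) = 388
B = -385 + 512*√179 (B = 3 - (388 - √179*(333 + 179)) = 3 - (388 - √179*512) = 3 - (388 - 512*√179) = 3 + (-388 + 512*√179) = -385 + 512*√179 ≈ 6465.1)
S - B = -349057 - (-385 + 512*√179) = -349057 + (385 - 512*√179) = -348672 - 512*√179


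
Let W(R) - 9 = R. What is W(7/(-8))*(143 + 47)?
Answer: 6175/4 ≈ 1543.8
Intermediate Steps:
W(R) = 9 + R
W(7/(-8))*(143 + 47) = (9 + 7/(-8))*(143 + 47) = (9 + 7*(-1/8))*190 = (9 - 7/8)*190 = (65/8)*190 = 6175/4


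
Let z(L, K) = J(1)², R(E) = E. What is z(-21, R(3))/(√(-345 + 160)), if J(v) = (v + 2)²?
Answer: -81*I*√185/185 ≈ -5.9552*I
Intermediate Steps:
J(v) = (2 + v)²
z(L, K) = 81 (z(L, K) = ((2 + 1)²)² = (3²)² = 9² = 81)
z(-21, R(3))/(√(-345 + 160)) = 81/(√(-345 + 160)) = 81/(√(-185)) = 81/((I*√185)) = 81*(-I*√185/185) = -81*I*√185/185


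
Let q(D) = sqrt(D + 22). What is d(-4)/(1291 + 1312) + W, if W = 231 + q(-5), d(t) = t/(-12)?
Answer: 1803880/7809 + sqrt(17) ≈ 235.12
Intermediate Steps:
d(t) = -t/12 (d(t) = t*(-1/12) = -t/12)
q(D) = sqrt(22 + D)
W = 231 + sqrt(17) (W = 231 + sqrt(22 - 5) = 231 + sqrt(17) ≈ 235.12)
d(-4)/(1291 + 1312) + W = (-1/12*(-4))/(1291 + 1312) + (231 + sqrt(17)) = (1/3)/2603 + (231 + sqrt(17)) = (1/2603)*(1/3) + (231 + sqrt(17)) = 1/7809 + (231 + sqrt(17)) = 1803880/7809 + sqrt(17)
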